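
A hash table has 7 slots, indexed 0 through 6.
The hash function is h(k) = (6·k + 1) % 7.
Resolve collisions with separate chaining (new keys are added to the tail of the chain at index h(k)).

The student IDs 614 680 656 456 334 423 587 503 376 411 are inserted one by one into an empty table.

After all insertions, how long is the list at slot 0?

Insert 614: h=3, bucket 3 empty → new chain.
Insert 680: h=0, bucket 0 empty → new chain.
Insert 656: h=3, bucket 3 nonempty → append to chain.
Insert 456: h=0, bucket 0 nonempty → append to chain.
Insert 334: h=3, bucket 3 nonempty → append to chain.
Insert 423: h=5, bucket 5 empty → new chain.
Insert 587: h=2, bucket 2 empty → new chain.
Insert 503: h=2, bucket 2 nonempty → append to chain.
Insert 376: h=3, bucket 3 nonempty → append to chain.
Insert 411: h=3, bucket 3 nonempty → append to chain.
Final buckets:
0: 680 -> 456
1: .
2: 587 -> 503
3: 614 -> 656 -> 334 -> 376 -> 411
4: .
5: 423
6: .

2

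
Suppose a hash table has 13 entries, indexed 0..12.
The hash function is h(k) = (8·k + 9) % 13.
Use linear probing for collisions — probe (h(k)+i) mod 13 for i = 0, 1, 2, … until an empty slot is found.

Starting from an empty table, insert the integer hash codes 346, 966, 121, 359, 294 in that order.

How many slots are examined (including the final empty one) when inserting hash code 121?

2

346 hashes to 8; slot 8 is free → place at 8.
966 hashes to 2; slot 2 is free → place at 2.
121 hashes to 2; 2 taken → place at 3.
359 hashes to 8; 8 taken → place at 9.
294 hashes to 8; 8,9 taken → place at 10.
Table: [∅, ∅, 966, 121, ∅, ∅, ∅, ∅, 346, 359, 294, ∅, ∅]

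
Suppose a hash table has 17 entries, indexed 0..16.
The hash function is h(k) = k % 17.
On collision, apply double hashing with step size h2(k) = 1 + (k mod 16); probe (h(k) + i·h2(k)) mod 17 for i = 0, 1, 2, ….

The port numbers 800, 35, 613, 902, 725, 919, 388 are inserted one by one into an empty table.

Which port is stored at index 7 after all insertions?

800 hashes to 1; slot 1 is free => place at 1.
35 hashes to 1, h2=4; 1 taken => place at 5.
613 hashes to 1, h2=6; 1 taken => place at 7.
902 hashes to 1, h2=7; 1 taken => place at 8.
725 hashes to 11; slot 11 is free => place at 11.
919 hashes to 1, h2=8; 1 taken => place at 9.
388 hashes to 14; slot 14 is free => place at 14.
Table: [—, 800, —, —, —, 35, —, 613, 902, 919, —, 725, —, —, 388, —, —]

613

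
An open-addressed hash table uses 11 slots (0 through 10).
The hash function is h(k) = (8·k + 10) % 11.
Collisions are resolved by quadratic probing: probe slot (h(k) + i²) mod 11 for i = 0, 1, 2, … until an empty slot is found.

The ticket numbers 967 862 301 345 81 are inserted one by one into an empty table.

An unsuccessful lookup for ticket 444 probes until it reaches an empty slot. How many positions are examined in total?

6

Insert 967: h=2, slot 2 empty => index 2.
Insert 862: h=9, slot 9 empty => index 9.
Insert 301: h=9, slot 9 occupied => index 10.
Insert 345: h=9, slots 9,10,2 occupied => index 7.
Insert 81: h=9, slots 9,10,2,7 occupied => index 3.
Table: [∅, ∅, 967, 81, ∅, ∅, ∅, 345, ∅, 862, 301]
Lookup 444: h=9, probe 9,10,2,7,3,1 → slot 1 empty, not found.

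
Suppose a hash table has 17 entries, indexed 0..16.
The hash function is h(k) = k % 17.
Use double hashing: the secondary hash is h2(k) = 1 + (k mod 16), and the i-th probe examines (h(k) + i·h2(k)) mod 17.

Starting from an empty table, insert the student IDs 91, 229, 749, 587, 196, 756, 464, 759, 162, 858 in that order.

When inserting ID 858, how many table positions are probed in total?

2

Insert 91: h=6, slot 6 empty => index 6.
Insert 229: h=8, slot 8 empty => index 8.
Insert 749: h=1, slot 1 empty => index 1.
Insert 587: h=9, slot 9 empty => index 9.
Insert 196: h=9, h2=5, slot 9 occupied => index 14.
Insert 756: h=8, h2=5, slot 8 occupied => index 13.
Insert 464: h=5, slot 5 empty => index 5.
Insert 759: h=11, slot 11 empty => index 11.
Insert 162: h=9, h2=3, slot 9 occupied => index 12.
Insert 858: h=8, h2=11, slot 8 occupied => index 2.
Table: [., 749, 858, ., ., 464, 91, ., 229, 587, ., 759, 162, 756, 196, ., .]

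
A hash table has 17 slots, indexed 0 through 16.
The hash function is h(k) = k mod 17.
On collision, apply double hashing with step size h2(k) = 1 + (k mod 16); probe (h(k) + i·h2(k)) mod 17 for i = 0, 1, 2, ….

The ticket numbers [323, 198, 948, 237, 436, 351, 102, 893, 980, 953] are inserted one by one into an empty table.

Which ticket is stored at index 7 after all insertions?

102

323: h=0 -> slot 0
198: h=11 -> slot 11
948: h=13 -> slot 13
237: h=16 -> slot 16
436: h=11, h2=5, probe 11,16,4 -> slot 4
351: h=11, h2=16, probe 11,10 -> slot 10
102: h=0, h2=7, probe 0,7 -> slot 7
893: h=9 -> slot 9
980: h=11, h2=5, probe 11,16,4,9,14 -> slot 14
953: h=1 -> slot 1
Table: [323, 953, ∅, ∅, 436, ∅, ∅, 102, ∅, 893, 351, 198, ∅, 948, 980, ∅, 237]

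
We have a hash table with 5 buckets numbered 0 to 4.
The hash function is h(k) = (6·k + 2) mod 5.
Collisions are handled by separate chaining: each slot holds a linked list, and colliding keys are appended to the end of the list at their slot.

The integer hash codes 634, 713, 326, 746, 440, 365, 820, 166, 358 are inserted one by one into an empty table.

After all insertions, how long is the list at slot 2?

Insert 634: h=1, bucket 1 empty → new chain.
Insert 713: h=0, bucket 0 empty → new chain.
Insert 326: h=3, bucket 3 empty → new chain.
Insert 746: h=3, bucket 3 nonempty → append to chain.
Insert 440: h=2, bucket 2 empty → new chain.
Insert 365: h=2, bucket 2 nonempty → append to chain.
Insert 820: h=2, bucket 2 nonempty → append to chain.
Insert 166: h=3, bucket 3 nonempty → append to chain.
Insert 358: h=0, bucket 0 nonempty → append to chain.
Final buckets:
0: 713 -> 358
1: 634
2: 440 -> 365 -> 820
3: 326 -> 746 -> 166
4: .

3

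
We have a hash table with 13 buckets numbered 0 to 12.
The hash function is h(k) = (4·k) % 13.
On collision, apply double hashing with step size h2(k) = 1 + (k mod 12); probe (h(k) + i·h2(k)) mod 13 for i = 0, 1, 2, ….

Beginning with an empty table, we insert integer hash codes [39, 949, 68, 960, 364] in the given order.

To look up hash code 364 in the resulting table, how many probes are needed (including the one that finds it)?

Insert 39: h=0, slot 0 empty -> index 0.
Insert 949: h=0, h2=2, slot 0 occupied -> index 2.
Insert 68: h=12, slot 12 empty -> index 12.
Insert 960: h=5, slot 5 empty -> index 5.
Insert 364: h=0, h2=5, slots 0,5 occupied -> index 10.
Table: [39, -, 949, -, -, 960, -, -, -, -, 364, -, 68]
Lookup 364: h=0, h2=5, probe 0,5,10 → found at 10.

3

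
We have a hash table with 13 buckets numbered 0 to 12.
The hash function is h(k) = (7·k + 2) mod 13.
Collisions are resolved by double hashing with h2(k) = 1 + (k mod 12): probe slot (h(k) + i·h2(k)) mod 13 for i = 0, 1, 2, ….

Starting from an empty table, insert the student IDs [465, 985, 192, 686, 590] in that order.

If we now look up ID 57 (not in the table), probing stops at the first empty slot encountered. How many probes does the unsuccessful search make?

3

Insert 465: h=7, slot 7 empty -> index 7.
Insert 985: h=7, h2=2, slot 7 occupied -> index 9.
Insert 192: h=7, h2=1, slot 7 occupied -> index 8.
Insert 686: h=7, h2=3, slot 7 occupied -> index 10.
Insert 590: h=11, slot 11 empty -> index 11.
Table: [∅, ∅, ∅, ∅, ∅, ∅, ∅, 465, 192, 985, 686, 590, ∅]
Lookup 57: h=11, h2=10, probe 11,8,5 → slot 5 empty, not found.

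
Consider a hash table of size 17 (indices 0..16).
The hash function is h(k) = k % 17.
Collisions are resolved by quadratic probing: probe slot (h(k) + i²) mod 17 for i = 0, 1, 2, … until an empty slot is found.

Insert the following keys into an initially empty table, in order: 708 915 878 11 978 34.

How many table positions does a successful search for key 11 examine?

708 hashes to 11; slot 11 is free => place at 11.
915 hashes to 14; slot 14 is free => place at 14.
878 hashes to 11; 11 taken => place at 12.
11 hashes to 11; 11,12 taken => place at 15.
978 hashes to 9; slot 9 is free => place at 9.
34 hashes to 0; slot 0 is free => place at 0.
Table: [34, ., ., ., ., ., ., ., ., 978, ., 708, 878, ., 915, 11, .]
Lookup 11: h=11, probe 11,12,15 → found at 15.

3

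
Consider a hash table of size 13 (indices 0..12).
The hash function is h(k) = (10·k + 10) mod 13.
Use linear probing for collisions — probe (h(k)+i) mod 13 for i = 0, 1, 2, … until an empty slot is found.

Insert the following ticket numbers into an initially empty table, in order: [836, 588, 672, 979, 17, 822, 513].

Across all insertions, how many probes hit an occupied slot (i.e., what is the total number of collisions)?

4

836: h=11 -> slot 11
588: h=1 -> slot 1
672: h=9 -> slot 9
979: h=11, probe 11,12 -> slot 12
17: h=11, probe 11,12,0 -> slot 0
822: h=1, probe 1,2 -> slot 2
513: h=5 -> slot 5
Table: [17, 588, 822, ∅, ∅, 513, ∅, ∅, ∅, 672, ∅, 836, 979]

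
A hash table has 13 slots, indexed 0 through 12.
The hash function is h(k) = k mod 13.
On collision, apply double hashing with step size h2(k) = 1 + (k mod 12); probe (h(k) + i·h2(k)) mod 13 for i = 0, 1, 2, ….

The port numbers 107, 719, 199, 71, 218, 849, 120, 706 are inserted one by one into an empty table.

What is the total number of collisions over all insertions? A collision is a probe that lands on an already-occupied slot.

107: h=3 => slot 3
719: h=4 => slot 4
199: h=4, h2=8, probe 4,12 => slot 12
71: h=6 => slot 6
218: h=10 => slot 10
849: h=4, h2=10, probe 4,1 => slot 1
120: h=3, h2=1, probe 3,4,5 => slot 5
706: h=4, h2=11, probe 4,2 => slot 2
Table: [∅, 849, 706, 107, 719, 120, 71, ∅, ∅, ∅, 218, ∅, 199]

5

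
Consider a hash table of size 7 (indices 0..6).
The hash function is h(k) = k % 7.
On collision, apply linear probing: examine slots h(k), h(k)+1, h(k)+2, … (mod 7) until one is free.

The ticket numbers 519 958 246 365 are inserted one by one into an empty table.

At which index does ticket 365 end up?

519 hashes to 1; slot 1 is free -> place at 1.
958 hashes to 6; slot 6 is free -> place at 6.
246 hashes to 1; 1 taken -> place at 2.
365 hashes to 1; 1,2 taken -> place at 3.
Table: [., 519, 246, 365, ., ., 958]

3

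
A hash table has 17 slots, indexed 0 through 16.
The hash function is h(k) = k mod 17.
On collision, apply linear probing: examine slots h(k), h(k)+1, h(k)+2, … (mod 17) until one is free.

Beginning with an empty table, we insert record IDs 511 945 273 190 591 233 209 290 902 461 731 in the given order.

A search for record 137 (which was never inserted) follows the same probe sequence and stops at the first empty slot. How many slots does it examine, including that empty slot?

511 hashes to 1; slot 1 is free → place at 1.
945 hashes to 10; slot 10 is free → place at 10.
273 hashes to 1; 1 taken → place at 2.
190 hashes to 3; slot 3 is free → place at 3.
591 hashes to 13; slot 13 is free → place at 13.
233 hashes to 12; slot 12 is free → place at 12.
209 hashes to 5; slot 5 is free → place at 5.
290 hashes to 1; 1,2,3 taken → place at 4.
902 hashes to 1; 1,2,3,4,5 taken → place at 6.
461 hashes to 2; 2,3,4,5,6 taken → place at 7.
731 hashes to 0; slot 0 is free → place at 0.
Table: [731, 511, 273, 190, 290, 209, 902, 461, —, —, 945, —, 233, 591, —, —, —]
Lookup 137: h=1, probe 1,2,3,4,5,6,7,8 → slot 8 empty, not found.

8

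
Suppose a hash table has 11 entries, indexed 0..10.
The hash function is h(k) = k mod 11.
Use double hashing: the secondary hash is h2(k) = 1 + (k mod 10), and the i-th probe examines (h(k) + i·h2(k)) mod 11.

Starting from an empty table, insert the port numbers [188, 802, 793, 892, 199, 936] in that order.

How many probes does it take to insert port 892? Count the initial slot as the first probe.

Insert 188: h=1, slot 1 empty → index 1.
Insert 802: h=10, slot 10 empty → index 10.
Insert 793: h=1, h2=4, slot 1 occupied → index 5.
Insert 892: h=1, h2=3, slot 1 occupied → index 4.
Insert 199: h=1, h2=10, slot 1 occupied → index 0.
Insert 936: h=1, h2=7, slot 1 occupied → index 8.
Table: [199, 188, ∅, ∅, 892, 793, ∅, ∅, 936, ∅, 802]

2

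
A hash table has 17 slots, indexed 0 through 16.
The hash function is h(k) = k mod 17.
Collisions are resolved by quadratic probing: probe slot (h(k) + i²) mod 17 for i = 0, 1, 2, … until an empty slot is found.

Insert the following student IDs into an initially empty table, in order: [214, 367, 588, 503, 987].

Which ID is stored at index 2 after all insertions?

214: h=10 → slot 10
367: h=10, probe 10,11 → slot 11
588: h=10, probe 10,11,14 → slot 14
503: h=10, probe 10,11,14,2 → slot 2
987: h=1 → slot 1
Table: [—, 987, 503, —, —, —, —, —, —, —, 214, 367, —, —, 588, —, —]

503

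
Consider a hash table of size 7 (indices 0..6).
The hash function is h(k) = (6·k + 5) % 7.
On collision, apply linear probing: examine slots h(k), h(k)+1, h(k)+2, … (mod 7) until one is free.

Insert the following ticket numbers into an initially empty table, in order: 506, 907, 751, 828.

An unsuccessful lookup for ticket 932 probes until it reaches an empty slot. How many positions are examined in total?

3

506 hashes to 3; slot 3 is free -> place at 3.
907 hashes to 1; slot 1 is free -> place at 1.
751 hashes to 3; 3 taken -> place at 4.
828 hashes to 3; 3,4 taken -> place at 5.
Table: [_, 907, _, 506, 751, 828, _]
Lookup 932: h=4, probe 4,5,6 → slot 6 empty, not found.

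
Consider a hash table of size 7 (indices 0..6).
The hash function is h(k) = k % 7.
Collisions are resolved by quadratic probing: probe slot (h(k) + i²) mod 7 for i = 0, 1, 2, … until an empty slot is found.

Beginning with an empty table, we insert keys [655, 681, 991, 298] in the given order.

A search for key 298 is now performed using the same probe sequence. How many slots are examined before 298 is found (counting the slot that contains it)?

655 hashes to 4; slot 4 is free => place at 4.
681 hashes to 2; slot 2 is free => place at 2.
991 hashes to 4; 4 taken => place at 5.
298 hashes to 4; 4,5 taken => place at 1.
Table: [_, 298, 681, _, 655, 991, _]
Lookup 298: h=4, probe 4,5,1 → found at 1.

3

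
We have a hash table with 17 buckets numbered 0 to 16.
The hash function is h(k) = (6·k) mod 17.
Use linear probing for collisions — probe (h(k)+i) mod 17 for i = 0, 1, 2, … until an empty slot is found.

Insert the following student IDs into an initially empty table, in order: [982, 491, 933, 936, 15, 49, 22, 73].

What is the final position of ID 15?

8

982: h=10 -> slot 10
491: h=5 -> slot 5
933: h=5, probe 5,6 -> slot 6
936: h=6, probe 6,7 -> slot 7
15: h=5, probe 5,6,7,8 -> slot 8
49: h=5, probe 5,6,7,8,9 -> slot 9
22: h=13 -> slot 13
73: h=13, probe 13,14 -> slot 14
Table: [∅, ∅, ∅, ∅, ∅, 491, 933, 936, 15, 49, 982, ∅, ∅, 22, 73, ∅, ∅]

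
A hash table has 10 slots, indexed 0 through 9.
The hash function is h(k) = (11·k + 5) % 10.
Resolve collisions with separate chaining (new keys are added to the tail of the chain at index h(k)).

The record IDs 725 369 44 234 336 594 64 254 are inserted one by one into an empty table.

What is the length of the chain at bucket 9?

5

725 → bucket 0
369 → bucket 4
44 → bucket 9
234 → bucket 9 (collision)
336 → bucket 1
594 → bucket 9 (collision)
64 → bucket 9 (collision)
254 → bucket 9 (collision)
Final buckets:
0: 725
1: 336
2: .
3: .
4: 369
5: .
6: .
7: .
8: .
9: 44 -> 234 -> 594 -> 64 -> 254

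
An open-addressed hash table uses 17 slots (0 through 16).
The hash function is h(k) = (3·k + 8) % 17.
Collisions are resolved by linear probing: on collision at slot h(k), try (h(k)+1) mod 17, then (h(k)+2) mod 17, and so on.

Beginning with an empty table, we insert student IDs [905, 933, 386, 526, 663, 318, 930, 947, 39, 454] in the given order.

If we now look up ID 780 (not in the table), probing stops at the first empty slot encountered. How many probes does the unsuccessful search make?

3

905: h=3 -> slot 3
933: h=2 -> slot 2
386: h=10 -> slot 10
526: h=5 -> slot 5
663: h=8 -> slot 8
318: h=10, probe 10,11 -> slot 11
930: h=10, probe 10,11,12 -> slot 12
947: h=10, probe 10,11,12,13 -> slot 13
39: h=6 -> slot 6
454: h=10, probe 10,11,12,13,14 -> slot 14
Table: [., ., 933, 905, ., 526, 39, ., 663, ., 386, 318, 930, 947, 454, ., .]
Lookup 780: h=2, probe 2,3,4 → slot 4 empty, not found.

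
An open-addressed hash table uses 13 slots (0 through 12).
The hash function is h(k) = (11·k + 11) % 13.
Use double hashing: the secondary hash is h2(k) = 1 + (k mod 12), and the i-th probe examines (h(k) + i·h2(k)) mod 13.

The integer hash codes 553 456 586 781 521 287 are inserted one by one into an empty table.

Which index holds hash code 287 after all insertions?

8

Insert 553: h=10, slot 10 empty -> index 10.
Insert 456: h=9, slot 9 empty -> index 9.
Insert 586: h=9, h2=11, slot 9 occupied -> index 7.
Insert 781: h=9, h2=2, slot 9 occupied -> index 11.
Insert 521: h=9, h2=6, slot 9 occupied -> index 2.
Insert 287: h=9, h2=12, slot 9 occupied -> index 8.
Table: [—, —, 521, —, —, —, —, 586, 287, 456, 553, 781, —]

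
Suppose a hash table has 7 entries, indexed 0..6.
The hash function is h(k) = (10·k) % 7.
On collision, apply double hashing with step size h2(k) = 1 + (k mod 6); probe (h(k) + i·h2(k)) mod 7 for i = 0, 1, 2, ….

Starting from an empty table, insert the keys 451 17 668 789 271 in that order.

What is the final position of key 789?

6

451: h=2 -> slot 2
17: h=2, h2=6, probe 2,1 -> slot 1
668: h=2, h2=3, probe 2,5 -> slot 5
789: h=1, h2=4, probe 1,5,2,6 -> slot 6
271: h=1, h2=2, probe 1,3 -> slot 3
Table: [_, 17, 451, 271, _, 668, 789]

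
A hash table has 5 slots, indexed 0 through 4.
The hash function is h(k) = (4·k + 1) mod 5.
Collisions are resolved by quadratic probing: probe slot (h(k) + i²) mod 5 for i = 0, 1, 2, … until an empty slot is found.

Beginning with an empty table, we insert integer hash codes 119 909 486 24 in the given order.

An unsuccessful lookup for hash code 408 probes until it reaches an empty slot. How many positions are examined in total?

2

119 hashes to 2; slot 2 is free → place at 2.
909 hashes to 2; 2 taken → place at 3.
486 hashes to 0; slot 0 is free → place at 0.
24 hashes to 2; 2,3 taken → place at 1.
Table: [486, 24, 119, 909, —]
Lookup 408: h=3, probe 3,4 → slot 4 empty, not found.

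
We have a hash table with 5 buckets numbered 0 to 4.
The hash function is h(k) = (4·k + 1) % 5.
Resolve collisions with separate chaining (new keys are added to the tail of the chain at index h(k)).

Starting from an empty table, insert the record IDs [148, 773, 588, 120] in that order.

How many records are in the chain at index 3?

Insert 148: h=3, bucket 3 empty -> new chain.
Insert 773: h=3, bucket 3 nonempty -> append to chain.
Insert 588: h=3, bucket 3 nonempty -> append to chain.
Insert 120: h=1, bucket 1 empty -> new chain.
Final buckets:
0: ∅
1: 120
2: ∅
3: 148 -> 773 -> 588
4: ∅

3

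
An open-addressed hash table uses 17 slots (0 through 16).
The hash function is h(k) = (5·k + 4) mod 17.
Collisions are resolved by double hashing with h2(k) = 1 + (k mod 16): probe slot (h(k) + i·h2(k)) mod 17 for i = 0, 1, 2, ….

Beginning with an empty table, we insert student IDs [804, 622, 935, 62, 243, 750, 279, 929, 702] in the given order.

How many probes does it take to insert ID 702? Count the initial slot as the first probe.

Insert 804: h=12, slot 12 empty → index 12.
Insert 622: h=3, slot 3 empty → index 3.
Insert 935: h=4, slot 4 empty → index 4.
Insert 62: h=8, slot 8 empty → index 8.
Insert 243: h=12, h2=4, slot 12 occupied → index 16.
Insert 750: h=14, slot 14 empty → index 14.
Insert 279: h=5, slot 5 empty → index 5.
Insert 929: h=8, h2=2, slot 8 occupied → index 10.
Insert 702: h=12, h2=15, slots 12,10,8 occupied → index 6.
Table: [∅, ∅, ∅, 622, 935, 279, 702, ∅, 62, ∅, 929, ∅, 804, ∅, 750, ∅, 243]

4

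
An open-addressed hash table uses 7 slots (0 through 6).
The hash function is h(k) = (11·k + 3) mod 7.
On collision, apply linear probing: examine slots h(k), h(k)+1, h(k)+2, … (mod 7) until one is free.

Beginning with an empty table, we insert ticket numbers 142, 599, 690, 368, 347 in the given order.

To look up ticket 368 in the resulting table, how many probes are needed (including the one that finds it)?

142 hashes to 4; slot 4 is free => place at 4.
599 hashes to 5; slot 5 is free => place at 5.
690 hashes to 5; 5 taken => place at 6.
368 hashes to 5; 5,6 taken => place at 0.
347 hashes to 5; 5,6,0 taken => place at 1.
Table: [368, 347, ., ., 142, 599, 690]
Lookup 368: h=5, probe 5,6,0 → found at 0.

3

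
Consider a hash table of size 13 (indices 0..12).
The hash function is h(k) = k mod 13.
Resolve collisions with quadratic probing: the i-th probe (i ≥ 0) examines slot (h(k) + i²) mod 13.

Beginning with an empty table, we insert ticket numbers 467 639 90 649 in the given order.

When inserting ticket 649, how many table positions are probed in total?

467: h=12 → slot 12
639: h=2 → slot 2
90: h=12, probe 12,0 → slot 0
649: h=12, probe 12,0,3 → slot 3
Table: [90, ∅, 639, 649, ∅, ∅, ∅, ∅, ∅, ∅, ∅, ∅, 467]

3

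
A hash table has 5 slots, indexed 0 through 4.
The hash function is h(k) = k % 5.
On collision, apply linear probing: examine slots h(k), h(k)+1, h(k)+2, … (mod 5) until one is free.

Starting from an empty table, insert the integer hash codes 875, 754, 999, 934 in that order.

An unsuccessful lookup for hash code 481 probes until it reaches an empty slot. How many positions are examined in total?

3

Insert 875: h=0, slot 0 empty → index 0.
Insert 754: h=4, slot 4 empty → index 4.
Insert 999: h=4, slots 4,0 occupied → index 1.
Insert 934: h=4, slots 4,0,1 occupied → index 2.
Table: [875, 999, 934, ∅, 754]
Lookup 481: h=1, probe 1,2,3 → slot 3 empty, not found.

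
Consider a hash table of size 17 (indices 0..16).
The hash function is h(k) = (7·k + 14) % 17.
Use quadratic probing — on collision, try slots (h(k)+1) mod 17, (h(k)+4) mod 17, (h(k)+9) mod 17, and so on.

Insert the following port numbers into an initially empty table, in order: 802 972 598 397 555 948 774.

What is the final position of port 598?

802: h=1 -> slot 1
972: h=1, probe 1,2 -> slot 2
598: h=1, probe 1,2,5 -> slot 5
397: h=5, probe 5,6 -> slot 6
555: h=6, probe 6,7 -> slot 7
948: h=3 -> slot 3
774: h=9 -> slot 9
Table: [_, 802, 972, 948, _, 598, 397, 555, _, 774, _, _, _, _, _, _, _]

5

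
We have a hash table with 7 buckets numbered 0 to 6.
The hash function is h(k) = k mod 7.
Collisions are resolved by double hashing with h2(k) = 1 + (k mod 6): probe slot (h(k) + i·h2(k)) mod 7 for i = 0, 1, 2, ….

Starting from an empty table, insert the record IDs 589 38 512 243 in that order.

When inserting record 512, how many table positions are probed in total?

2

589 hashes to 1; slot 1 is free → place at 1.
38 hashes to 3; slot 3 is free → place at 3.
512 hashes to 1, h2=3; 1 taken → place at 4.
243 hashes to 5; slot 5 is free → place at 5.
Table: [., 589, ., 38, 512, 243, .]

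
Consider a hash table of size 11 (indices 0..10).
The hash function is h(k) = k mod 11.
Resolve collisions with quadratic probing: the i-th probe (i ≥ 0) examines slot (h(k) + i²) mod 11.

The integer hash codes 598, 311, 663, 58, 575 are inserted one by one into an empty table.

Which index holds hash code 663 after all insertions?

7

598 hashes to 4; slot 4 is free → place at 4.
311 hashes to 3; slot 3 is free → place at 3.
663 hashes to 3; 3,4 taken → place at 7.
58 hashes to 3; 3,4,7 taken → place at 1.
575 hashes to 3; 3,4,7,1 taken → place at 8.
Table: [∅, 58, ∅, 311, 598, ∅, ∅, 663, 575, ∅, ∅]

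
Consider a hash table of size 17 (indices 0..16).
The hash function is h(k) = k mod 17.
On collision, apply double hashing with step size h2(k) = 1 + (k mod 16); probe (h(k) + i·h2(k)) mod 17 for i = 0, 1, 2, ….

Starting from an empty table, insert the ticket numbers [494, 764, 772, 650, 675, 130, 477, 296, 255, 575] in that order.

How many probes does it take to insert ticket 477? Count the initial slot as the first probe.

494: h=1 => slot 1
764: h=16 => slot 16
772: h=7 => slot 7
650: h=4 => slot 4
675: h=12 => slot 12
130: h=11 => slot 11
477: h=1, h2=14, probe 1,15 => slot 15
296: h=7, h2=9, probe 7,16,8 => slot 8
255: h=0 => slot 0
575: h=14 => slot 14
Table: [255, 494, ∅, ∅, 650, ∅, ∅, 772, 296, ∅, ∅, 130, 675, ∅, 575, 477, 764]

2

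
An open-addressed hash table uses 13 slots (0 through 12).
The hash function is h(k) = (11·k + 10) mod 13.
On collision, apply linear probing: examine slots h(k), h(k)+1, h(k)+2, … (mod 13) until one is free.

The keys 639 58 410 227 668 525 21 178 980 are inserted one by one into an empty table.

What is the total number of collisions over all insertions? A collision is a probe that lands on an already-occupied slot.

639: h=6 → slot 6
58: h=11 → slot 11
410: h=9 → slot 9
227: h=11, probe 11,12 → slot 12
668: h=0 → slot 0
525: h=0, probe 0,1 → slot 1
21: h=7 → slot 7
178: h=5 → slot 5
980: h=0, probe 0,1,2 → slot 2
Table: [668, 525, 980, ., ., 178, 639, 21, ., 410, ., 58, 227]

4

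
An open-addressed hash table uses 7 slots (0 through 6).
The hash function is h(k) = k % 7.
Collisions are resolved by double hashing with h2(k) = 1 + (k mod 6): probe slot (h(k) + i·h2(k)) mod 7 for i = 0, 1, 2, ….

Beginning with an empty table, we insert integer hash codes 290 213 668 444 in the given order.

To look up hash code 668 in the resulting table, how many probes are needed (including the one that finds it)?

2

Insert 290: h=3, slot 3 empty => index 3.
Insert 213: h=3, h2=4, slot 3 occupied => index 0.
Insert 668: h=3, h2=3, slot 3 occupied => index 6.
Insert 444: h=3, h2=1, slot 3 occupied => index 4.
Table: [213, -, -, 290, 444, -, 668]
Lookup 668: h=3, h2=3, probe 3,6 → found at 6.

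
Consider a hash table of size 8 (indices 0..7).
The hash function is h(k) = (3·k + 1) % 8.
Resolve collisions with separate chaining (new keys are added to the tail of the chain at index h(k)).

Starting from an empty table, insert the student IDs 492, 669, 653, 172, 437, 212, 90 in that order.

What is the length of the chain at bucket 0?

3

Insert 492: h=5, bucket 5 empty → new chain.
Insert 669: h=0, bucket 0 empty → new chain.
Insert 653: h=0, bucket 0 nonempty → append to chain.
Insert 172: h=5, bucket 5 nonempty → append to chain.
Insert 437: h=0, bucket 0 nonempty → append to chain.
Insert 212: h=5, bucket 5 nonempty → append to chain.
Insert 90: h=7, bucket 7 empty → new chain.
Final buckets:
0: 669 -> 653 -> 437
1: -
2: -
3: -
4: -
5: 492 -> 172 -> 212
6: -
7: 90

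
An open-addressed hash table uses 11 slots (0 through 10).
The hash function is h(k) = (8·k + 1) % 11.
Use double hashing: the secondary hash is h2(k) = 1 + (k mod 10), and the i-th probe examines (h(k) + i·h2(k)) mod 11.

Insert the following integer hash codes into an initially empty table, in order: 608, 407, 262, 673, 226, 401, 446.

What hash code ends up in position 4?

Insert 608: h=3, slot 3 empty -> index 3.
Insert 407: h=1, slot 1 empty -> index 1.
Insert 262: h=7, slot 7 empty -> index 7.
Insert 673: h=6, slot 6 empty -> index 6.
Insert 226: h=5, slot 5 empty -> index 5.
Insert 401: h=8, slot 8 empty -> index 8.
Insert 446: h=5, h2=7, slots 5,1,8 occupied -> index 4.
Table: [∅, 407, ∅, 608, 446, 226, 673, 262, 401, ∅, ∅]

446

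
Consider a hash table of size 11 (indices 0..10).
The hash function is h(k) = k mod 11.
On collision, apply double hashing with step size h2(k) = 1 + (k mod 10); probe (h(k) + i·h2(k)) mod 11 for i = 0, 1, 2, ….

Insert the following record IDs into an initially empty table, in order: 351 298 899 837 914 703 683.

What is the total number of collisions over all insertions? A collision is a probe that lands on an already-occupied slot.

4

351: h=10 → slot 10
298: h=1 → slot 1
899: h=8 → slot 8
837: h=1, h2=8, probe 1,9 → slot 9
914: h=1, h2=5, probe 1,6 → slot 6
703: h=10, h2=4, probe 10,3 → slot 3
683: h=1, h2=4, probe 1,5 → slot 5
Table: [., 298, ., 703, ., 683, 914, ., 899, 837, 351]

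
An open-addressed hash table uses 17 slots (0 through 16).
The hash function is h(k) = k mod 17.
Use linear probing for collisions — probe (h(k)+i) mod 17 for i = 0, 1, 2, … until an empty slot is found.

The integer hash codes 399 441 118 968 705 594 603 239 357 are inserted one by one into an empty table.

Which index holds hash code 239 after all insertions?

3

Insert 399: h=8, slot 8 empty -> index 8.
Insert 441: h=16, slot 16 empty -> index 16.
Insert 118: h=16, slot 16 occupied -> index 0.
Insert 968: h=16, slots 16,0 occupied -> index 1.
Insert 705: h=8, slot 8 occupied -> index 9.
Insert 594: h=16, slots 16,0,1 occupied -> index 2.
Insert 603: h=8, slots 8,9 occupied -> index 10.
Insert 239: h=1, slots 1,2 occupied -> index 3.
Insert 357: h=0, slots 0,1,2,3 occupied -> index 4.
Table: [118, 968, 594, 239, 357, ∅, ∅, ∅, 399, 705, 603, ∅, ∅, ∅, ∅, ∅, 441]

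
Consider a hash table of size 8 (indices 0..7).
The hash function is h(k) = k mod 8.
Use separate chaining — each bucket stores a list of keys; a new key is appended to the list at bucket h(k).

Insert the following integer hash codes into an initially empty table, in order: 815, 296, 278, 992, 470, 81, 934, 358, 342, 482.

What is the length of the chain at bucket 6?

815 → bucket 7
296 → bucket 0
278 → bucket 6
992 → bucket 0 (collision)
470 → bucket 6 (collision)
81 → bucket 1
934 → bucket 6 (collision)
358 → bucket 6 (collision)
342 → bucket 6 (collision)
482 → bucket 2
Final buckets:
0: 296 -> 992
1: 81
2: 482
3: -
4: -
5: -
6: 278 -> 470 -> 934 -> 358 -> 342
7: 815

5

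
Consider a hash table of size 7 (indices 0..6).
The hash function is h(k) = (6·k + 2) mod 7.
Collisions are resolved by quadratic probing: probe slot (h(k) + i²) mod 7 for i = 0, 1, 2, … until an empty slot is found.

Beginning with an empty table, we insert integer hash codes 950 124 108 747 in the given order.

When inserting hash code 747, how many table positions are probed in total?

3

950 hashes to 4; slot 4 is free -> place at 4.
124 hashes to 4; 4 taken -> place at 5.
108 hashes to 6; slot 6 is free -> place at 6.
747 hashes to 4; 4,5 taken -> place at 1.
Table: [-, 747, -, -, 950, 124, 108]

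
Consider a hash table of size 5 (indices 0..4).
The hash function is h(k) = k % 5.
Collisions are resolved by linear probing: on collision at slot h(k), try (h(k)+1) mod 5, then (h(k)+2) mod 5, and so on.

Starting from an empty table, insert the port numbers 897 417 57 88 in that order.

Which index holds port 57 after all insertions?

Insert 897: h=2, slot 2 empty -> index 2.
Insert 417: h=2, slot 2 occupied -> index 3.
Insert 57: h=2, slots 2,3 occupied -> index 4.
Insert 88: h=3, slots 3,4 occupied -> index 0.
Table: [88, _, 897, 417, 57]

4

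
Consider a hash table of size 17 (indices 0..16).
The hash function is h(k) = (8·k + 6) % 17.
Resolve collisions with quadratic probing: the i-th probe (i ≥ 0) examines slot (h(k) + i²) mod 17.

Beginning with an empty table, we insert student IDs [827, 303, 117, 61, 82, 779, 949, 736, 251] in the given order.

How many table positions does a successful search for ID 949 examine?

4

Insert 827: h=9, slot 9 empty => index 9.
Insert 303: h=16, slot 16 empty => index 16.
Insert 117: h=7, slot 7 empty => index 7.
Insert 61: h=1, slot 1 empty => index 1.
Insert 82: h=16, slot 16 occupied => index 0.
Insert 779: h=16, slots 16,0 occupied => index 3.
Insert 949: h=16, slots 16,0,3 occupied => index 8.
Insert 736: h=12, slot 12 empty => index 12.
Insert 251: h=8, slots 8,9,12,0,7,16 occupied => index 10.
Table: [82, 61, -, 779, -, -, -, 117, 949, 827, 251, -, 736, -, -, -, 303]
Lookup 949: h=16, probe 16,0,3,8 → found at 8.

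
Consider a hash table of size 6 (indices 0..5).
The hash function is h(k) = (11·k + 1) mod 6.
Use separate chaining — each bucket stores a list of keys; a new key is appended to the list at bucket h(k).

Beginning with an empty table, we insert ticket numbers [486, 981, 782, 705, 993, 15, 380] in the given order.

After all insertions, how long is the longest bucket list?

4

Insert 486: h=1, bucket 1 empty -> new chain.
Insert 981: h=4, bucket 4 empty -> new chain.
Insert 782: h=5, bucket 5 empty -> new chain.
Insert 705: h=4, bucket 4 nonempty -> append to chain.
Insert 993: h=4, bucket 4 nonempty -> append to chain.
Insert 15: h=4, bucket 4 nonempty -> append to chain.
Insert 380: h=5, bucket 5 nonempty -> append to chain.
Final buckets:
0: ∅
1: 486
2: ∅
3: ∅
4: 981 -> 705 -> 993 -> 15
5: 782 -> 380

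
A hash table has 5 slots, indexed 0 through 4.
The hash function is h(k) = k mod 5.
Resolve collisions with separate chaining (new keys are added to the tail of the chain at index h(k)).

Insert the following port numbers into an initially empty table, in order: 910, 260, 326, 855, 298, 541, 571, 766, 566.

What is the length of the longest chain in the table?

Insert 910: h=0, bucket 0 empty → new chain.
Insert 260: h=0, bucket 0 nonempty → append to chain.
Insert 326: h=1, bucket 1 empty → new chain.
Insert 855: h=0, bucket 0 nonempty → append to chain.
Insert 298: h=3, bucket 3 empty → new chain.
Insert 541: h=1, bucket 1 nonempty → append to chain.
Insert 571: h=1, bucket 1 nonempty → append to chain.
Insert 766: h=1, bucket 1 nonempty → append to chain.
Insert 566: h=1, bucket 1 nonempty → append to chain.
Final buckets:
0: 910 -> 260 -> 855
1: 326 -> 541 -> 571 -> 766 -> 566
2: _
3: 298
4: _

5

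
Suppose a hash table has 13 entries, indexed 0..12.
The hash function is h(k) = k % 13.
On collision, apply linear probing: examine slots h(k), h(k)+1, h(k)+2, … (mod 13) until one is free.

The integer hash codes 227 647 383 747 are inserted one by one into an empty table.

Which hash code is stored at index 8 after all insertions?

747

227: h=6 -> slot 6
647: h=10 -> slot 10
383: h=6, probe 6,7 -> slot 7
747: h=6, probe 6,7,8 -> slot 8
Table: [∅, ∅, ∅, ∅, ∅, ∅, 227, 383, 747, ∅, 647, ∅, ∅]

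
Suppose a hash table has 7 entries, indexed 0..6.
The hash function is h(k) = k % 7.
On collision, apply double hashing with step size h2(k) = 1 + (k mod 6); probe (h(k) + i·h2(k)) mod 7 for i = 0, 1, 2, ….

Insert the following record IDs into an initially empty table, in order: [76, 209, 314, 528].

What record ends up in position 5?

209

76: h=6 → slot 6
209: h=6, h2=6, probe 6,5 → slot 5
314: h=6, h2=3, probe 6,2 → slot 2
528: h=3 → slot 3
Table: [., ., 314, 528, ., 209, 76]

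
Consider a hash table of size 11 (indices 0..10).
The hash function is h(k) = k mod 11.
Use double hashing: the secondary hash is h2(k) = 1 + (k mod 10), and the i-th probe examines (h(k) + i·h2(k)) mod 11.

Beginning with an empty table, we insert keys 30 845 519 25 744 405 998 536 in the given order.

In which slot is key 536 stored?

Insert 30: h=8, slot 8 empty => index 8.
Insert 845: h=9, slot 9 empty => index 9.
Insert 519: h=2, slot 2 empty => index 2.
Insert 25: h=3, slot 3 empty => index 3.
Insert 744: h=7, slot 7 empty => index 7.
Insert 405: h=9, h2=6, slot 9 occupied => index 4.
Insert 998: h=8, h2=9, slot 8 occupied => index 6.
Insert 536: h=8, h2=7, slots 8,4 occupied => index 0.
Table: [536, -, 519, 25, 405, -, 998, 744, 30, 845, -]

0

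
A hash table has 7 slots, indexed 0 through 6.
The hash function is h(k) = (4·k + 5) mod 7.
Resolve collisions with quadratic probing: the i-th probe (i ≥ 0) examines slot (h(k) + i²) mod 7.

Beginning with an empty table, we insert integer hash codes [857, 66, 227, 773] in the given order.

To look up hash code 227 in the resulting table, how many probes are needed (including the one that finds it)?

857 hashes to 3; slot 3 is free → place at 3.
66 hashes to 3; 3 taken → place at 4.
227 hashes to 3; 3,4 taken → place at 0.
773 hashes to 3; 3,4,0 taken → place at 5.
Table: [227, ∅, ∅, 857, 66, 773, ∅]
Lookup 227: h=3, probe 3,4,0 → found at 0.

3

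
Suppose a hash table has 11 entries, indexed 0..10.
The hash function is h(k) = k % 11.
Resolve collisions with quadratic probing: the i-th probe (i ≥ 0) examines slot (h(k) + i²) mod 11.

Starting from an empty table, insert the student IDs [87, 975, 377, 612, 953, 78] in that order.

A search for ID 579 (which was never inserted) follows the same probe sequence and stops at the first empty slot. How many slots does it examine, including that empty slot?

Insert 87: h=10, slot 10 empty -> index 10.
Insert 975: h=7, slot 7 empty -> index 7.
Insert 377: h=3, slot 3 empty -> index 3.
Insert 612: h=7, slot 7 occupied -> index 8.
Insert 953: h=7, slots 7,8 occupied -> index 0.
Insert 78: h=1, slot 1 empty -> index 1.
Table: [953, 78, ., 377, ., ., ., 975, 612, ., 87]
Lookup 579: h=7, probe 7,8,0,5 → slot 5 empty, not found.

4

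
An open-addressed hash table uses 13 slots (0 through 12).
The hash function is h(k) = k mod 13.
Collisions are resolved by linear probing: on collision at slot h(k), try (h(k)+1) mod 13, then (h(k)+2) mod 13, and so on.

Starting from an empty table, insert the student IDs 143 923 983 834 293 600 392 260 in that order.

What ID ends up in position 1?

923

Insert 143: h=0, slot 0 empty -> index 0.
Insert 923: h=0, slot 0 occupied -> index 1.
Insert 983: h=8, slot 8 empty -> index 8.
Insert 834: h=2, slot 2 empty -> index 2.
Insert 293: h=7, slot 7 empty -> index 7.
Insert 600: h=2, slot 2 occupied -> index 3.
Insert 392: h=2, slots 2,3 occupied -> index 4.
Insert 260: h=0, slots 0,1,2,3,4 occupied -> index 5.
Table: [143, 923, 834, 600, 392, 260, _, 293, 983, _, _, _, _]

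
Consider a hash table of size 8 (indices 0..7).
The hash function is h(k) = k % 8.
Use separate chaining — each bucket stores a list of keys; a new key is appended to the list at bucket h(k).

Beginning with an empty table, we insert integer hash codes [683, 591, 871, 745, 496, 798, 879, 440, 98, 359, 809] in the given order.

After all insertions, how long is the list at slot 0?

2

Insert 683: h=3, bucket 3 empty -> new chain.
Insert 591: h=7, bucket 7 empty -> new chain.
Insert 871: h=7, bucket 7 nonempty -> append to chain.
Insert 745: h=1, bucket 1 empty -> new chain.
Insert 496: h=0, bucket 0 empty -> new chain.
Insert 798: h=6, bucket 6 empty -> new chain.
Insert 879: h=7, bucket 7 nonempty -> append to chain.
Insert 440: h=0, bucket 0 nonempty -> append to chain.
Insert 98: h=2, bucket 2 empty -> new chain.
Insert 359: h=7, bucket 7 nonempty -> append to chain.
Insert 809: h=1, bucket 1 nonempty -> append to chain.
Final buckets:
0: 496 -> 440
1: 745 -> 809
2: 98
3: 683
4: _
5: _
6: 798
7: 591 -> 871 -> 879 -> 359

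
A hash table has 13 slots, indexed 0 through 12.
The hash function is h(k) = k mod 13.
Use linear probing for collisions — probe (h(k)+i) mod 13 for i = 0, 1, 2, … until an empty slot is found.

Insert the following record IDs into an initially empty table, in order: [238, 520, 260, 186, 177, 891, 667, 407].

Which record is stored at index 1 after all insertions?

238 hashes to 4; slot 4 is free -> place at 4.
520 hashes to 0; slot 0 is free -> place at 0.
260 hashes to 0; 0 taken -> place at 1.
186 hashes to 4; 4 taken -> place at 5.
177 hashes to 8; slot 8 is free -> place at 8.
891 hashes to 7; slot 7 is free -> place at 7.
667 hashes to 4; 4,5 taken -> place at 6.
407 hashes to 4; 4,5,6,7,8 taken -> place at 9.
Table: [520, 260, ., ., 238, 186, 667, 891, 177, 407, ., ., .]

260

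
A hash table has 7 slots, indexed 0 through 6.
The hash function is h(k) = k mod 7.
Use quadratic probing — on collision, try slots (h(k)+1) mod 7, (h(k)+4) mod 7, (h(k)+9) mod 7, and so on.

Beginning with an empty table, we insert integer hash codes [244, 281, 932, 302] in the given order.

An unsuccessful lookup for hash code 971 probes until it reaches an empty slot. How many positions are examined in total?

244: h=6 -> slot 6
281: h=1 -> slot 1
932: h=1, probe 1,2 -> slot 2
302: h=1, probe 1,2,5 -> slot 5
Table: [∅, 281, 932, ∅, ∅, 302, 244]
Lookup 971: h=5, probe 5,6,2,0 → slot 0 empty, not found.

4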